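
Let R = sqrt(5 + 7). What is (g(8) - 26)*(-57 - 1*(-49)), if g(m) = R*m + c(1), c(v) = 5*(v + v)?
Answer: 128 - 128*sqrt(3) ≈ -93.703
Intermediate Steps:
R = 2*sqrt(3) (R = sqrt(12) = 2*sqrt(3) ≈ 3.4641)
c(v) = 10*v (c(v) = 5*(2*v) = 10*v)
g(m) = 10 + 2*m*sqrt(3) (g(m) = (2*sqrt(3))*m + 10*1 = 2*m*sqrt(3) + 10 = 10 + 2*m*sqrt(3))
(g(8) - 26)*(-57 - 1*(-49)) = ((10 + 2*8*sqrt(3)) - 26)*(-57 - 1*(-49)) = ((10 + 16*sqrt(3)) - 26)*(-57 + 49) = (-16 + 16*sqrt(3))*(-8) = 128 - 128*sqrt(3)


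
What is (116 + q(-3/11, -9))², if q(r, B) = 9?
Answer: 15625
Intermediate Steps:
(116 + q(-3/11, -9))² = (116 + 9)² = 125² = 15625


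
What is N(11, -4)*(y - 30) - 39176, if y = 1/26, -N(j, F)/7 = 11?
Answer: -958593/26 ≈ -36869.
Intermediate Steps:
N(j, F) = -77 (N(j, F) = -7*11 = -77)
y = 1/26 ≈ 0.038462
N(11, -4)*(y - 30) - 39176 = -77*(1/26 - 30) - 39176 = -77*(-779/26) - 39176 = 59983/26 - 39176 = -958593/26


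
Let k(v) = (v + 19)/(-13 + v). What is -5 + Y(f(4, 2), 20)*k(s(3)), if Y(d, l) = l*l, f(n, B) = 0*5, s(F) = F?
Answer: -885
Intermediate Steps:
f(n, B) = 0
Y(d, l) = l**2
k(v) = (19 + v)/(-13 + v)
-5 + Y(f(4, 2), 20)*k(s(3)) = -5 + 20**2*((19 + 3)/(-13 + 3)) = -5 + 400*(22/(-10)) = -5 + 400*(-1/10*22) = -5 + 400*(-11/5) = -5 - 880 = -885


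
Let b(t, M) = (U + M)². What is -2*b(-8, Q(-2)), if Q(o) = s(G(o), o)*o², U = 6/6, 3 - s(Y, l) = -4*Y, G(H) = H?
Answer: -722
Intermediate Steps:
s(Y, l) = 3 + 4*Y (s(Y, l) = 3 - (-4)*Y = 3 + 4*Y)
U = 1 (U = 6*(⅙) = 1)
Q(o) = o²*(3 + 4*o) (Q(o) = (3 + 4*o)*o² = o²*(3 + 4*o))
b(t, M) = (1 + M)²
-2*b(-8, Q(-2)) = -2*(1 + (-2)²*(3 + 4*(-2)))² = -2*(1 + 4*(3 - 8))² = -2*(1 + 4*(-5))² = -2*(1 - 20)² = -2*(-19)² = -2*361 = -722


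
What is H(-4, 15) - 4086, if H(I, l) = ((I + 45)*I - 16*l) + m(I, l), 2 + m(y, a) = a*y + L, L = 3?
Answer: -4549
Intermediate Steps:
m(y, a) = 1 + a*y (m(y, a) = -2 + (a*y + 3) = -2 + (3 + a*y) = 1 + a*y)
H(I, l) = 1 - 16*l + I*l + I*(45 + I) (H(I, l) = ((I + 45)*I - 16*l) + (1 + l*I) = ((45 + I)*I - 16*l) + (1 + I*l) = (I*(45 + I) - 16*l) + (1 + I*l) = (-16*l + I*(45 + I)) + (1 + I*l) = 1 - 16*l + I*l + I*(45 + I))
H(-4, 15) - 4086 = (1 + (-4)**2 - 16*15 + 45*(-4) - 4*15) - 4086 = (1 + 16 - 240 - 180 - 60) - 4086 = -463 - 4086 = -4549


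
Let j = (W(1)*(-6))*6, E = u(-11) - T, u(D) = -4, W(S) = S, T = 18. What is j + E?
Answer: -58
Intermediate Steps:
E = -22 (E = -4 - 1*18 = -4 - 18 = -22)
j = -36 (j = (1*(-6))*6 = -6*6 = -36)
j + E = -36 - 22 = -58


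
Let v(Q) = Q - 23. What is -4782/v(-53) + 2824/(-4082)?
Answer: 4826375/77558 ≈ 62.229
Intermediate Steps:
v(Q) = -23 + Q
-4782/v(-53) + 2824/(-4082) = -4782/(-23 - 53) + 2824/(-4082) = -4782/(-76) + 2824*(-1/4082) = -4782*(-1/76) - 1412/2041 = 2391/38 - 1412/2041 = 4826375/77558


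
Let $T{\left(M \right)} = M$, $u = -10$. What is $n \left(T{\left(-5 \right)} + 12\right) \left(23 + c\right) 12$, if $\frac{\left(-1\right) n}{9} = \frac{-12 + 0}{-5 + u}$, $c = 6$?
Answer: $- \frac{87696}{5} \approx -17539.0$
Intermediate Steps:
$n = - \frac{36}{5}$ ($n = - 9 \frac{-12 + 0}{-5 - 10} = - 9 \left(- \frac{12}{-15}\right) = - 9 \left(\left(-12\right) \left(- \frac{1}{15}\right)\right) = \left(-9\right) \frac{4}{5} = - \frac{36}{5} \approx -7.2$)
$n \left(T{\left(-5 \right)} + 12\right) \left(23 + c\right) 12 = - \frac{36 \left(-5 + 12\right) \left(23 + 6\right)}{5} \cdot 12 = - \frac{36 \cdot 7 \cdot 29}{5} \cdot 12 = \left(- \frac{36}{5}\right) 203 \cdot 12 = \left(- \frac{7308}{5}\right) 12 = - \frac{87696}{5}$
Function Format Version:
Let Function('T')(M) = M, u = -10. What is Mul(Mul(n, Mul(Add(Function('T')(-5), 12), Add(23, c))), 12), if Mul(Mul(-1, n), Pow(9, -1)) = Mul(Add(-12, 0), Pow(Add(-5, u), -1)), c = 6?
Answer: Rational(-87696, 5) ≈ -17539.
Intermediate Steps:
n = Rational(-36, 5) (n = Mul(-9, Mul(Add(-12, 0), Pow(Add(-5, -10), -1))) = Mul(-9, Mul(-12, Pow(-15, -1))) = Mul(-9, Mul(-12, Rational(-1, 15))) = Mul(-9, Rational(4, 5)) = Rational(-36, 5) ≈ -7.2000)
Mul(Mul(n, Mul(Add(Function('T')(-5), 12), Add(23, c))), 12) = Mul(Mul(Rational(-36, 5), Mul(Add(-5, 12), Add(23, 6))), 12) = Mul(Mul(Rational(-36, 5), Mul(7, 29)), 12) = Mul(Mul(Rational(-36, 5), 203), 12) = Mul(Rational(-7308, 5), 12) = Rational(-87696, 5)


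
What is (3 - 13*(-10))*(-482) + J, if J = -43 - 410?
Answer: -64559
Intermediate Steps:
J = -453
(3 - 13*(-10))*(-482) + J = (3 - 13*(-10))*(-482) - 453 = (3 + 130)*(-482) - 453 = 133*(-482) - 453 = -64106 - 453 = -64559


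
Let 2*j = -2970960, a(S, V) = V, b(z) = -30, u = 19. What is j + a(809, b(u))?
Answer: -1485510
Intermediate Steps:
j = -1485480 (j = (½)*(-2970960) = -1485480)
j + a(809, b(u)) = -1485480 - 30 = -1485510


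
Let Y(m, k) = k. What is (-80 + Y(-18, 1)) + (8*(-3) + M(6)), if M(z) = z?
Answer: -97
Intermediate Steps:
(-80 + Y(-18, 1)) + (8*(-3) + M(6)) = (-80 + 1) + (8*(-3) + 6) = -79 + (-24 + 6) = -79 - 18 = -97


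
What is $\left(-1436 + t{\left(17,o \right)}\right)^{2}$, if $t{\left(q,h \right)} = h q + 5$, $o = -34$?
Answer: $4036081$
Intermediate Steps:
$t{\left(q,h \right)} = 5 + h q$
$\left(-1436 + t{\left(17,o \right)}\right)^{2} = \left(-1436 + \left(5 - 578\right)\right)^{2} = \left(-1436 - 573\right)^{2} = \left(-2009\right)^{2} = 4036081$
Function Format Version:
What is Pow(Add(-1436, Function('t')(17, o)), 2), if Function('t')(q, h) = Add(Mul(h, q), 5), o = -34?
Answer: 4036081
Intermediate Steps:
Function('t')(q, h) = Add(5, Mul(h, q))
Pow(Add(-1436, Function('t')(17, o)), 2) = Pow(Add(-1436, Add(5, Mul(-34, 17))), 2) = Pow(Add(-1436, Add(5, -578)), 2) = Pow(Add(-1436, -573), 2) = Pow(-2009, 2) = 4036081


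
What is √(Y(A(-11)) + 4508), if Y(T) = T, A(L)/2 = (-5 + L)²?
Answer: 2*√1255 ≈ 70.852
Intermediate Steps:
A(L) = 2*(-5 + L)²
√(Y(A(-11)) + 4508) = √(2*(-5 - 11)² + 4508) = √(2*(-16)² + 4508) = √(2*256 + 4508) = √(512 + 4508) = √5020 = 2*√1255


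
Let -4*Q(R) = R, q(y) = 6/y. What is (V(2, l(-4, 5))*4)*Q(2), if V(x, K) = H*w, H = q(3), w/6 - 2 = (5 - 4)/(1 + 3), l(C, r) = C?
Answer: -54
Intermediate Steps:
Q(R) = -R/4
w = 27/2 (w = 12 + 6*((5 - 4)/(1 + 3)) = 12 + 6*(1/4) = 12 + 6*(1*(¼)) = 12 + 6*(¼) = 12 + 3/2 = 27/2 ≈ 13.500)
H = 2 (H = 6/3 = 6*(⅓) = 2)
V(x, K) = 27 (V(x, K) = 2*(27/2) = 27)
(V(2, l(-4, 5))*4)*Q(2) = (27*4)*(-¼*2) = 108*(-½) = -54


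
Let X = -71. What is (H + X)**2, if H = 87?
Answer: 256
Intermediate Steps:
(H + X)**2 = (87 - 71)**2 = 16**2 = 256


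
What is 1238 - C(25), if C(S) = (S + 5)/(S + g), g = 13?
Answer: 23507/19 ≈ 1237.2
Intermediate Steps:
C(S) = (5 + S)/(13 + S) (C(S) = (S + 5)/(S + 13) = (5 + S)/(13 + S))
1238 - C(25) = 1238 - (5 + 25)/(13 + 25) = 1238 - 30/38 = 1238 - 1*15/19 = 1238 - 15/19 = 23507/19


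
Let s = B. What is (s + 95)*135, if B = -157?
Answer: -8370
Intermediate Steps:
s = -157
(s + 95)*135 = (-157 + 95)*135 = -62*135 = -8370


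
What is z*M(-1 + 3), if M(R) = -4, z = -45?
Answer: 180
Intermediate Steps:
z*M(-1 + 3) = -45*(-4) = 180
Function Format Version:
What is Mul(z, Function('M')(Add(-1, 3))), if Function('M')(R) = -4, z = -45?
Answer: 180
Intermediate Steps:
Mul(z, Function('M')(Add(-1, 3))) = Mul(-45, -4) = 180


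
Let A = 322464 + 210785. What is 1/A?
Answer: 1/533249 ≈ 1.8753e-6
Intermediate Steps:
A = 533249
1/A = 1/533249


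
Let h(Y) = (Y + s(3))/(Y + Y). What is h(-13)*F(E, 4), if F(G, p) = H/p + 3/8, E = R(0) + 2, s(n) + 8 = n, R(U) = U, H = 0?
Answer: 27/104 ≈ 0.25962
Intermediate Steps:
s(n) = -8 + n
E = 2 (E = 0 + 2 = 2)
h(Y) = (-5 + Y)/(2*Y) (h(Y) = (Y + (-8 + 3))/(Y + Y) = (Y - 5)/((2*Y)) = (-5 + Y)*(1/(2*Y)) = (-5 + Y)/(2*Y))
F(G, p) = 3/8 (F(G, p) = 0/p + 3/8 = 0 + 3*(⅛) = 0 + 3/8 = 3/8)
h(-13)*F(E, 4) = ((½)*(-5 - 13)/(-13))*(3/8) = ((½)*(-1/13)*(-18))*(3/8) = (9/13)*(3/8) = 27/104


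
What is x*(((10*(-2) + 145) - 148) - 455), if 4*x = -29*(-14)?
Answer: -48517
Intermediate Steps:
x = 203/2 (x = (-29*(-14))/4 = (1/4)*406 = 203/2 ≈ 101.50)
x*(((10*(-2) + 145) - 148) - 455) = 203*(((10*(-2) + 145) - 148) - 455)/2 = 203*(((-20 + 145) - 148) - 455)/2 = 203*((125 - 148) - 455)/2 = 203*(-23 - 455)/2 = (203/2)*(-478) = -48517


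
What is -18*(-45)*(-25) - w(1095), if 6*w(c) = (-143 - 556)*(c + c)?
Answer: 234885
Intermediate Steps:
w(c) = -233*c (w(c) = ((-143 - 556)*(c + c))/6 = (-1398*c)/6 = -233*c)
-18*(-45)*(-25) - w(1095) = -18*(-45)*(-25) - (-233)*1095 = 810*(-25) - 1*(-255135) = -20250 + 255135 = 234885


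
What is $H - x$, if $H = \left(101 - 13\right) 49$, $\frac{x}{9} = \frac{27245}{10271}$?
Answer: $\frac{44043347}{10271} \approx 4288.1$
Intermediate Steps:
$x = \frac{245205}{10271}$ ($x = 9 \cdot \frac{27245}{10271} = \frac{245205}{10271} \approx 23.874$)
$H = 4312$ ($H = 88 \cdot 49 = 4312$)
$H - x = 4312 - \frac{245205}{10271} = \frac{44043347}{10271}$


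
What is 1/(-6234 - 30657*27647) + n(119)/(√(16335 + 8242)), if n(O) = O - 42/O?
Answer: -1/1019925477 + 2017*√24577/417809 ≈ 0.75682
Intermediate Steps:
n(O) = O - 42/O
1/(-6234 - 30657*27647) + n(119)/(√(16335 + 8242)) = 1/(-6234 - 30657*27647) + (119 - 42/119)/(√(16335 + 8242)) = (1/27647)/(-36891) + (119 - 42*1/119)/(√24577) = -1/36891*1/27647 + (119 - 6/17)*(√24577/24577) = -1/1019925477 + 2017*(√24577/24577)/17 = -1/1019925477 + 2017*√24577/417809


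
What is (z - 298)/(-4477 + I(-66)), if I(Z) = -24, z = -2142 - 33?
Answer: 2473/4501 ≈ 0.54943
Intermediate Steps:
z = -2175
(z - 298)/(-4477 + I(-66)) = (-2175 - 298)/(-4477 - 24) = -2473/(-4501) = -2473*(-1/4501) = 2473/4501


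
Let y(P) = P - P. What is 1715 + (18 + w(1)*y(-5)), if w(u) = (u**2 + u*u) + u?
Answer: 1733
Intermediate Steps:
y(P) = 0
w(u) = u + 2*u**2 (w(u) = (u**2 + u**2) + u = 2*u**2 + u = u + 2*u**2)
1715 + (18 + w(1)*y(-5)) = 1715 + (18 + (1*(1 + 2*1))*0) = 1715 + (18 + (1*(1 + 2))*0) = 1715 + (18 + (1*3)*0) = 1715 + (18 + 3*0) = 1715 + (18 + 0) = 1715 + 18 = 1733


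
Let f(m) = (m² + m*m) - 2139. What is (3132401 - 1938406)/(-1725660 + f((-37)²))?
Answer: 1193995/2020523 ≈ 0.59093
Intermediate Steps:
f(m) = -2139 + 2*m² (f(m) = (m² + m²) - 2139 = 2*m² - 2139 = -2139 + 2*m²)
(3132401 - 1938406)/(-1725660 + f((-37)²)) = (3132401 - 1938406)/(-1725660 + (-2139 + 2*((-37)²)²)) = 1193995/(-1725660 + (-2139 + 2*1369²)) = 1193995/(-1725660 + (-2139 + 2*1874161)) = 1193995/(-1725660 + (-2139 + 3748322)) = 1193995/(-1725660 + 3746183) = 1193995/2020523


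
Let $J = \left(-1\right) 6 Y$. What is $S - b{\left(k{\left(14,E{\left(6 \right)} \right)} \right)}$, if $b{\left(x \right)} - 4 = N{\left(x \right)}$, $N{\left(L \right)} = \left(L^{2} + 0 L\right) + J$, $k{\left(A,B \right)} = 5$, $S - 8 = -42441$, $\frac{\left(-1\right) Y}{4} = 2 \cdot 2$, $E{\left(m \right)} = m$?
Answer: $-42558$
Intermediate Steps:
$Y = -16$ ($Y = - 4 \cdot 2 \cdot 2 = \left(-4\right) 4 = -16$)
$S = -42433$ ($S = 8 - 42441 = -42433$)
$J = 96$ ($J = \left(-1\right) 6 \left(-16\right) = \left(-6\right) \left(-16\right) = 96$)
$N{\left(L \right)} = 96 + L^{2}$ ($N{\left(L \right)} = \left(L^{2} + 0 L\right) + 96 = \left(L^{2} + 0\right) + 96 = L^{2} + 96 = 96 + L^{2}$)
$b{\left(x \right)} = 100 + x^{2}$ ($b{\left(x \right)} = 4 + \left(96 + x^{2}\right) = 100 + x^{2}$)
$S - b{\left(k{\left(14,E{\left(6 \right)} \right)} \right)} = -42433 - \left(100 + 5^{2}\right) = -42433 - \left(100 + 25\right) = -42433 - 125 = -42558$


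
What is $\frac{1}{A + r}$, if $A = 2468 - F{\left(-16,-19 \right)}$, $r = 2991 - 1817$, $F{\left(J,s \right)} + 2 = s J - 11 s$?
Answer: $\frac{1}{3131} \approx 0.00031939$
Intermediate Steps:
$F{\left(J,s \right)} = -2 - 11 s + J s$ ($F{\left(J,s \right)} = -2 + \left(s J - 11 s\right) = -2 + \left(J s - 11 s\right) = -2 + \left(- 11 s + J s\right) = -2 - 11 s + J s$)
$r = 1174$
$A = 1957$ ($A = 2468 - \left(-2 - -209 - -304\right) = 2468 - \left(-2 + 209 + 304\right) = 2468 - 511 = 1957$)
$\frac{1}{A + r} = \frac{1}{1957 + 1174} = \frac{1}{3131}$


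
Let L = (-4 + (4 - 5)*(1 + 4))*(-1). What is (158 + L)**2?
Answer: 27889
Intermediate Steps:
L = 9 (L = (-4 - 1*5)*(-1) = (-4 - 5)*(-1) = -9*(-1) = 9)
(158 + L)**2 = (158 + 9)**2 = 167**2 = 27889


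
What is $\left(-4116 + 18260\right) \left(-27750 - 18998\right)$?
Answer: $-661203712$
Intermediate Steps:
$\left(-4116 + 18260\right) \left(-27750 - 18998\right) = 14144 \left(-46748\right) = -661203712$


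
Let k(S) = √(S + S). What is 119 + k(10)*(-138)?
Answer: 119 - 276*√5 ≈ -498.15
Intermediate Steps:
k(S) = √2*√S (k(S) = √(2*S) = √2*√S)
119 + k(10)*(-138) = 119 + (√2*√10)*(-138) = 119 + (2*√5)*(-138) = 119 - 276*√5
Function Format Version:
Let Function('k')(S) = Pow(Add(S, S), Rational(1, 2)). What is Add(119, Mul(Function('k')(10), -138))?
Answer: Add(119, Mul(-276, Pow(5, Rational(1, 2)))) ≈ -498.15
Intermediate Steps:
Function('k')(S) = Mul(Pow(2, Rational(1, 2)), Pow(S, Rational(1, 2))) (Function('k')(S) = Pow(Mul(2, S), Rational(1, 2)) = Mul(Pow(2, Rational(1, 2)), Pow(S, Rational(1, 2))))
Add(119, Mul(Function('k')(10), -138)) = Add(119, Mul(Mul(Pow(2, Rational(1, 2)), Pow(10, Rational(1, 2))), -138)) = Add(119, Mul(Mul(2, Pow(5, Rational(1, 2))), -138)) = Add(119, Mul(-276, Pow(5, Rational(1, 2))))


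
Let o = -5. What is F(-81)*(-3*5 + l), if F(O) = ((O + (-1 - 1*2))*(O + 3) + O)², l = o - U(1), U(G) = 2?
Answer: -921224502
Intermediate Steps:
l = -7 (l = -5 - 1*2 = -5 - 2 = -7)
F(O) = (O + (-3 + O)*(3 + O))² (F(O) = ((O + (-1 - 2))*(3 + O) + O)² = ((O - 3)*(3 + O) + O)² = ((-3 + O)*(3 + O) + O)² = (O + (-3 + O)*(3 + O))²)
F(-81)*(-3*5 + l) = (-9 - 81 + (-81)²)²*(-3*5 - 7) = (-9 - 81 + 6561)²*(-15 - 7) = 6471²*(-22) = 41873841*(-22) = -921224502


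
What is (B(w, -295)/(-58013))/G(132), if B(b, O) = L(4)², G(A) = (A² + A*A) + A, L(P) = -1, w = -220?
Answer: -1/2029294740 ≈ -4.9278e-10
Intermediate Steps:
G(A) = A + 2*A² (G(A) = (A² + A²) + A = 2*A² + A = A + 2*A²)
B(b, O) = 1 (B(b, O) = (-1)² = 1)
(B(w, -295)/(-58013))/G(132) = (1/(-58013))/((132*(1 + 2*132))) = (1*(-1/58013))/((132*(1 + 264))) = -1/(58013*(132*265)) = -1/58013/34980 = -1/58013*1/34980 = -1/2029294740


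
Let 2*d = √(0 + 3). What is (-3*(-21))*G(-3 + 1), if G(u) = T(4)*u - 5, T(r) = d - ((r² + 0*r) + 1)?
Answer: 1827 - 63*√3 ≈ 1717.9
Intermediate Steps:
d = √3/2 (d = √(0 + 3)/2 = √3/2 ≈ 0.86602)
T(r) = -1 + √3/2 - r² (T(r) = √3/2 - ((r² + 0*r) + 1) = √3/2 - ((r² + 0) + 1) = √3/2 - (r² + 1) = √3/2 - (1 + r²) = √3/2 + (-1 - r²) = -1 + √3/2 - r²)
G(u) = -5 + u*(-17 + √3/2) (G(u) = (-1 + √3/2 - 1*4²)*u - 5 = (-1 + √3/2 - 1*16)*u - 5 = (-1 + √3/2 - 16)*u - 5 = (-17 + √3/2)*u - 5 = u*(-17 + √3/2) - 5 = -5 + u*(-17 + √3/2))
(-3*(-21))*G(-3 + 1) = (-3*(-21))*(-5 - (-3 + 1)*(34 - √3)/2) = 63*(-5 - ½*(-2)*(34 - √3)) = 63*(-5 + (34 - √3)) = 63*(29 - √3) = 1827 - 63*√3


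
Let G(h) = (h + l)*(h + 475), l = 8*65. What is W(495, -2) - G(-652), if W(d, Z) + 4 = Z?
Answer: -23370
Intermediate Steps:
l = 520
W(d, Z) = -4 + Z
G(h) = (475 + h)*(520 + h) (G(h) = (h + 520)*(h + 475) = (520 + h)*(475 + h) = (475 + h)*(520 + h))
W(495, -2) - G(-652) = (-4 - 2) - (247000 + (-652)² + 995*(-652)) = -6 - (247000 + 425104 - 648740) = -6 - 1*23364 = -6 - 23364 = -23370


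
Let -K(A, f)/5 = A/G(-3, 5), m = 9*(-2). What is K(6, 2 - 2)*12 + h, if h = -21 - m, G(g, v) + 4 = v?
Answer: -363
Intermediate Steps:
m = -18
G(g, v) = -4 + v
K(A, f) = -5*A (K(A, f) = -5*A/(-4 + 5) = -5*A/1 = -5*A)
h = -3 (h = -21 - 1*(-18) = -21 + 18 = -3)
K(6, 2 - 2)*12 + h = -5*6*12 - 3 = -30*12 - 3 = -360 - 3 = -363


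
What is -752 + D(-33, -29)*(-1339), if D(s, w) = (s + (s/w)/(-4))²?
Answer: -19971021731/13456 ≈ -1.4842e+6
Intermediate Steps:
D(s, w) = (s - s/(4*w))² (D(s, w) = (s + (s/w)*(-¼))² = (s - s/(4*w))²)
-752 + D(-33, -29)*(-1339) = -752 + ((1/16)*(-33)²*(-1 + 4*(-29))²/(-29)²)*(-1339) = -752 + ((1/16)*1089*(1/841)*(-1 - 116)²)*(-1339) = -752 + ((1/16)*1089*(1/841)*(-117)²)*(-1339) = -752 + ((1/16)*1089*(1/841)*13689)*(-1339) = -752 + (14907321/13456)*(-1339) = -752 - 19960902819/13456 = -19971021731/13456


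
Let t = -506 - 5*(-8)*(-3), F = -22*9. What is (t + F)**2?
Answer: 678976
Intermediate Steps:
F = -198
t = -626 (t = -506 - (-40)*(-3) = -506 - 1*120 = -506 - 120 = -626)
(t + F)**2 = (-626 - 198)**2 = (-824)**2 = 678976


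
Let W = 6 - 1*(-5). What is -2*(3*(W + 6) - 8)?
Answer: -86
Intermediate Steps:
W = 11 (W = 6 + 5 = 11)
-2*(3*(W + 6) - 8) = -2*(3*(11 + 6) - 8) = -2*(3*17 - 8) = -2*(51 - 8) = -2*43 = -86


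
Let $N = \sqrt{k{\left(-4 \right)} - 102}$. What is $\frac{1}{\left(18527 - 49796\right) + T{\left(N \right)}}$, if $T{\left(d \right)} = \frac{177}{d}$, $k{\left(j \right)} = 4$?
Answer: $- \frac{1021454}{31939855569} + \frac{413 i \sqrt{2}}{31939855569} \approx -3.1981 \cdot 10^{-5} + 1.8287 \cdot 10^{-8} i$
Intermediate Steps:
$N = 7 i \sqrt{2}$ ($N = \sqrt{4 - 102} = \sqrt{-98} = 7 i \sqrt{2} \approx 9.8995 i$)
$\frac{1}{\left(18527 - 49796\right) + T{\left(N \right)}} = \frac{1}{\left(18527 - 49796\right) + \frac{177}{7 i \sqrt{2}}} = \frac{1}{-31269 + 177 \left(- \frac{i \sqrt{2}}{14}\right)} = \frac{1}{-31269 - \frac{177 i \sqrt{2}}{14}}$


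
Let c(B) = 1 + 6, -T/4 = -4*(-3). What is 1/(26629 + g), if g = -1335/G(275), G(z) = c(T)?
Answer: 7/185068 ≈ 3.7824e-5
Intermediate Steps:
T = -48 (T = -(-16)*(-3) = -4*12 = -48)
c(B) = 7
G(z) = 7
g = -1335/7 ≈ -190.71
1/(26629 + g) = 1/(26629 - 1335/7) = 1/(185068/7) = 7/185068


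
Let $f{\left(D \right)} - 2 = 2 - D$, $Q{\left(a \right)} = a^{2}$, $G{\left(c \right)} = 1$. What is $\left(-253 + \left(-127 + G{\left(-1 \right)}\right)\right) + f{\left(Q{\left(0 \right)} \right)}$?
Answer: $-375$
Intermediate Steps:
$f{\left(D \right)} = 4 - D$ ($f{\left(D \right)} = 2 - \left(-2 + D\right) = 4 - D$)
$\left(-253 + \left(-127 + G{\left(-1 \right)}\right)\right) + f{\left(Q{\left(0 \right)} \right)} = \left(-253 + \left(-127 + 1\right)\right) + \left(4 - 0^{2}\right) = \left(-253 - 126\right) + \left(4 - 0\right) = -379 + \left(4 + 0\right) = -379 + 4 = -375$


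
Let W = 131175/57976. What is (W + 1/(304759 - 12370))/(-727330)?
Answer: -38354185051/12329366980467120 ≈ -3.1108e-6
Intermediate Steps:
W = 131175/57976 (W = 131175*(1/57976) = 131175/57976 ≈ 2.2626)
(W + 1/(304759 - 12370))/(-727330) = (131175/57976 + 1/(304759 - 12370))/(-727330) = (131175/57976 + 1/292389)*(-1/727330) = (38354185051/16951544664)*(-1/727330) = -38354185051/12329366980467120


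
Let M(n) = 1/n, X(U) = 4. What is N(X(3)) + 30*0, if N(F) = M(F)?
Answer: ¼ ≈ 0.25000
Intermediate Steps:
M(n) = 1/n
N(F) = 1/F
N(X(3)) + 30*0 = 1/4 + 30*0 = ¼ + 0 = ¼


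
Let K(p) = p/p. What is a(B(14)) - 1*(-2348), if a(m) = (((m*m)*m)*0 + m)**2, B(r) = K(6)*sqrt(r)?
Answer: 2362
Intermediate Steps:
K(p) = 1
B(r) = sqrt(r) (B(r) = 1*sqrt(r) = sqrt(r))
a(m) = m**2 (a(m) = ((m**2*m)*0 + m)**2 = (m**3*0 + m)**2 = (0 + m)**2 = m**2)
a(B(14)) - 1*(-2348) = (sqrt(14))**2 - 1*(-2348) = 14 + 2348 = 2362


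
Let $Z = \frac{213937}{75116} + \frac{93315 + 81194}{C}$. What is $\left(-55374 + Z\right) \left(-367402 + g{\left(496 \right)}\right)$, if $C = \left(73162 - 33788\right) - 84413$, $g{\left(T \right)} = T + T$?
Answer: $\frac{34321990130123843785}{1691574762} \approx 2.029 \cdot 10^{10}$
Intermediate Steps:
$g{\left(T \right)} = 2 T$
$C = -45039$ ($C = 39374 - 84413 = -45039$)
$Z = - \frac{3472909501}{3383149524}$ ($Z = \frac{213937}{75116} + \frac{93315 + 81194}{-45039} = 213937 \cdot \frac{1}{75116} + 174509 \left(- \frac{1}{45039}\right) = \frac{213937}{75116} - \frac{174509}{45039} = - \frac{3472909501}{3383149524} \approx -1.0265$)
$\left(-55374 + Z\right) \left(-367402 + g{\left(496 \right)}\right) = \left(-55374 - \frac{3472909501}{3383149524}\right) \left(-367402 + 2 \cdot 496\right) = - \frac{187341994651477 \left(-367402 + 992\right)}{3383149524} = \left(- \frac{187341994651477}{3383149524}\right) \left(-366410\right) = \frac{34321990130123843785}{1691574762}$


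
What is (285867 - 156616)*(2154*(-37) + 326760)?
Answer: 31933010562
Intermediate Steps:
(285867 - 156616)*(2154*(-37) + 326760) = 129251*(-79698 + 326760) = 129251*247062 = 31933010562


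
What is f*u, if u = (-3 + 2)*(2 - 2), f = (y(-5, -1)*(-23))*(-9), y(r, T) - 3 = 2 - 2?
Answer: 0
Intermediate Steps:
y(r, T) = 3 (y(r, T) = 3 + (2 - 2) = 3 + 0 = 3)
f = 621 (f = (3*(-23))*(-9) = -69*(-9) = 621)
u = 0 (u = -1*0 = 0)
f*u = 621*0 = 0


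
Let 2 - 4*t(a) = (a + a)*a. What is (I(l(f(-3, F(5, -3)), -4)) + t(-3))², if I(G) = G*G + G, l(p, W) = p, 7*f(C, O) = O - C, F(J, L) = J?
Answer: 5776/2401 ≈ 2.4057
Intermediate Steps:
f(C, O) = -C/7 + O/7 (f(C, O) = (O - C)/7 = -C/7 + O/7)
t(a) = ½ - a²/2 (t(a) = ½ - (a + a)*a/4 = ½ - 2*a*a/4 = ½ - a²/2)
I(G) = G + G² (I(G) = G² + G = G + G²)
(I(l(f(-3, F(5, -3)), -4)) + t(-3))² = ((-⅐*(-3) + (⅐)*5)*(1 + (-⅐*(-3) + (⅐)*5)) + (½ - ½*(-3)²))² = ((3/7 + 5/7)*(1 + (3/7 + 5/7)) + (½ - ½*9))² = (8*(1 + 8/7)/7 + (½ - 9/2))² = ((8/7)*(15/7) - 4)² = (120/49 - 4)² = (-76/49)² = 5776/2401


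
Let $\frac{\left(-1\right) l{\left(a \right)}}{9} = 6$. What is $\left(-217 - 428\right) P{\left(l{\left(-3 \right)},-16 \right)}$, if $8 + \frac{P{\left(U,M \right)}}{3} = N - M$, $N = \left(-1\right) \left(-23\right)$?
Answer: $-59985$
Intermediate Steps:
$l{\left(a \right)} = -54$ ($l{\left(a \right)} = \left(-9\right) 6 = -54$)
$N = 23$
$P{\left(U,M \right)} = 45 - 3 M$ ($P{\left(U,M \right)} = -24 + 3 \left(23 - M\right) = -24 - \left(-69 + 3 M\right) = 45 - 3 M$)
$\left(-217 - 428\right) P{\left(l{\left(-3 \right)},-16 \right)} = \left(-217 - 428\right) \left(45 - -48\right) = - 645 \left(45 + 48\right) = \left(-645\right) 93 = -59985$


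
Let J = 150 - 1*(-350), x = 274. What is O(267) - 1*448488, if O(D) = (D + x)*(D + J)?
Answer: -33541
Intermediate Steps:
J = 500 (J = 150 + 350 = 500)
O(D) = (274 + D)*(500 + D) (O(D) = (D + 274)*(D + 500) = (274 + D)*(500 + D))
O(267) - 1*448488 = (137000 + 267² + 774*267) - 1*448488 = (137000 + 71289 + 206658) - 448488 = 414947 - 448488 = -33541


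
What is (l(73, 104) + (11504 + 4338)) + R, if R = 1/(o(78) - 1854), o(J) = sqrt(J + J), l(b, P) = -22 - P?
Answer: 9003067451/572860 - sqrt(39)/1718580 ≈ 15716.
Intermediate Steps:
o(J) = sqrt(2)*sqrt(J) (o(J) = sqrt(2*J) = sqrt(2)*sqrt(J))
R = 1/(-1854 + 2*sqrt(39)) (R = 1/(sqrt(2)*sqrt(78) - 1854) = 1/(2*sqrt(39) - 1854) = 1/(-1854 + 2*sqrt(39)) ≈ -0.00054303)
(l(73, 104) + (11504 + 4338)) + R = ((-22 - 1*104) + (11504 + 4338)) + (-309/572860 - sqrt(39)/1718580) = ((-22 - 104) + 15842) + (-309/572860 - sqrt(39)/1718580) = (-126 + 15842) + (-309/572860 - sqrt(39)/1718580) = 15716 + (-309/572860 - sqrt(39)/1718580) = 9003067451/572860 - sqrt(39)/1718580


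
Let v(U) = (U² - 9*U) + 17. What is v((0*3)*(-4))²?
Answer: 289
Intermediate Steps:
v(U) = 17 + U² - 9*U
v((0*3)*(-4))² = (17 + ((0*3)*(-4))² - 9*0*3*(-4))² = (17 + (0*(-4))² - 0*(-4))² = (17 + 0² - 9*0)² = (17 + 0 + 0)² = 17² = 289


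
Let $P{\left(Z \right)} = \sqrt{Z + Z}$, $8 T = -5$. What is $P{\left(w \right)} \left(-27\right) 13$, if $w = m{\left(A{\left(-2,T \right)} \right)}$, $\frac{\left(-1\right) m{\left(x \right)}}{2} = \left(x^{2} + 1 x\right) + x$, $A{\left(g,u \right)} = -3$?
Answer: $- 702 i \sqrt{3} \approx - 1215.9 i$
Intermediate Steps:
$T = - \frac{5}{8}$ ($T = \frac{1}{8} \left(-5\right) = - \frac{5}{8} \approx -0.625$)
$m{\left(x \right)} = - 4 x - 2 x^{2}$ ($m{\left(x \right)} = - 2 \left(\left(x^{2} + 1 x\right) + x\right) = - 2 \left(\left(x^{2} + x\right) + x\right) = - 2 \left(\left(x + x^{2}\right) + x\right) = - 2 \left(x^{2} + 2 x\right) = - 4 x - 2 x^{2}$)
$w = -6$ ($w = \left(-2\right) \left(-3\right) \left(2 - 3\right) = \left(-2\right) \left(-3\right) \left(-1\right) = -6$)
$P{\left(Z \right)} = \sqrt{2} \sqrt{Z}$ ($P{\left(Z \right)} = \sqrt{2 Z} = \sqrt{2} \sqrt{Z}$)
$P{\left(w \right)} \left(-27\right) 13 = \sqrt{2} \sqrt{-6} \left(-27\right) 13 = \sqrt{2} i \sqrt{6} \left(-27\right) 13 = 2 i \sqrt{3} \left(-27\right) 13 = - 54 i \sqrt{3} \cdot 13 = - 702 i \sqrt{3}$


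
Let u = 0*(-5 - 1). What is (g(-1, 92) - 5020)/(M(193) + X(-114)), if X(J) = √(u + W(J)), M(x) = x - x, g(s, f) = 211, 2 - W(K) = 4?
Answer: 4809*I*√2/2 ≈ 3400.5*I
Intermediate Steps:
W(K) = -2 (W(K) = 2 - 1*4 = 2 - 4 = -2)
u = 0 (u = 0*(-6) = 0)
M(x) = 0
X(J) = I*√2 (X(J) = √(0 - 2) = √(-2) = I*√2)
(g(-1, 92) - 5020)/(M(193) + X(-114)) = (211 - 5020)/(0 + I*√2) = -4809*(-I*√2/2) = -(-4809)*I*√2/2 = 4809*I*√2/2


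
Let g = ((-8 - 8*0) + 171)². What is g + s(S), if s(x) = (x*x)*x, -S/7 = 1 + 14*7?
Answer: -332785988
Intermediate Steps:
S = -693 (S = -7*(1 + 14*7) = -7*(1 + 98) = -7*99 = -693)
g = 26569 (g = ((-8 + 0) + 171)² = (-8 + 171)² = 163² = 26569)
s(x) = x³ (s(x) = x²*x = x³)
g + s(S) = 26569 + (-693)³ = 26569 - 332812557 = -332785988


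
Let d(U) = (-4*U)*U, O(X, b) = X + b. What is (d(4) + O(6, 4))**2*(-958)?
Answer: -2793528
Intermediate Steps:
d(U) = -4*U**2
(d(4) + O(6, 4))**2*(-958) = (-4*4**2 + (6 + 4))**2*(-958) = (-4*16 + 10)**2*(-958) = (-64 + 10)**2*(-958) = (-54)**2*(-958) = 2916*(-958) = -2793528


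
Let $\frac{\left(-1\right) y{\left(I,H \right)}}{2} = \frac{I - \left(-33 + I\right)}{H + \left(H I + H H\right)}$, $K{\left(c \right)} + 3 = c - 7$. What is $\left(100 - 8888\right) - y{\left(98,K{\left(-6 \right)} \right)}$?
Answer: $- \frac{5835265}{664} \approx -8788.0$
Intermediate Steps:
$K{\left(c \right)} = -10 + c$ ($K{\left(c \right)} = -3 + \left(c - 7\right) = -3 + \left(-7 + c\right) = -10 + c$)
$y{\left(I,H \right)} = - \frac{66}{H + H^{2} + H I}$ ($y{\left(I,H \right)} = - 2 \frac{I - \left(-33 + I\right)}{H + \left(H I + H H\right)} = - 2 \frac{33}{H + \left(H I + H^{2}\right)} = - 2 \frac{33}{H + \left(H^{2} + H I\right)} = - 2 \frac{33}{H + H^{2} + H I} = - \frac{66}{H + H^{2} + H I}$)
$\left(100 - 8888\right) - y{\left(98,K{\left(-6 \right)} \right)} = \left(100 - 8888\right) - - \frac{66}{\left(-10 - 6\right) \left(1 - 16 + 98\right)} = \left(100 - 8888\right) - - \frac{66}{\left(-16\right) \left(1 - 16 + 98\right)} = -8788 - \left(-66\right) \left(- \frac{1}{16}\right) \frac{1}{83} = -8788 - \frac{33}{664} = - \frac{5835265}{664}$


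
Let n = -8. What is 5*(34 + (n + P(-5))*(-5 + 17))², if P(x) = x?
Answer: 74420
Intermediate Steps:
5*(34 + (n + P(-5))*(-5 + 17))² = 5*(34 + (-8 - 5)*(-5 + 17))² = 5*(34 - 13*12)² = 5*(34 - 156)² = 5*(-122)² = 5*14884 = 74420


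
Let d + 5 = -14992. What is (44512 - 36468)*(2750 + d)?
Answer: -98514868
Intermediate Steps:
d = -14997 (d = -5 - 14992 = -14997)
(44512 - 36468)*(2750 + d) = (44512 - 36468)*(2750 - 14997) = 8044*(-12247) = -98514868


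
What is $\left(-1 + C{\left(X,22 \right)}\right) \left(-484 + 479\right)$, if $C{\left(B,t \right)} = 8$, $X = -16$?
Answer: $-35$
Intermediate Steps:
$\left(-1 + C{\left(X,22 \right)}\right) \left(-484 + 479\right) = \left(-1 + 8\right) \left(-484 + 479\right) = 7 \left(-5\right) = -35$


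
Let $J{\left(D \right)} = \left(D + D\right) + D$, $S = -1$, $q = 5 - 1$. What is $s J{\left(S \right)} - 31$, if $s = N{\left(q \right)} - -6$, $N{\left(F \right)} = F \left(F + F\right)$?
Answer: $-145$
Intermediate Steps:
$q = 4$ ($q = 5 - 1 = 4$)
$N{\left(F \right)} = 2 F^{2}$ ($N{\left(F \right)} = F 2 F = 2 F^{2}$)
$s = 38$ ($s = 2 \cdot 4^{2} - -6 = 2 \cdot 16 + 6 = 32 + 6 = 38$)
$J{\left(D \right)} = 3 D$ ($J{\left(D \right)} = 2 D + D = 3 D$)
$s J{\left(S \right)} - 31 = 38 \cdot 3 \left(-1\right) - 31 = 38 \left(-3\right) - 31 = -114 - 31 = -145$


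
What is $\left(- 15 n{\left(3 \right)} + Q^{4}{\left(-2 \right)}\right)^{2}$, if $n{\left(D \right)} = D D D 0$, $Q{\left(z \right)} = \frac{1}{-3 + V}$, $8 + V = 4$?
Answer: $\frac{1}{5764801} \approx 1.7347 \cdot 10^{-7}$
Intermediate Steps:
$V = -4$ ($V = -8 + 4 = -4$)
$Q{\left(z \right)} = - \frac{1}{7}$ ($Q{\left(z \right)} = \frac{1}{-3 - 4} = \frac{1}{-7} = - \frac{1}{7}$)
$n{\left(D \right)} = 0$ ($n{\left(D \right)} = D^{2} \cdot 0 = 0$)
$\left(- 15 n{\left(3 \right)} + Q^{4}{\left(-2 \right)}\right)^{2} = \left(\left(-15\right) 0 + \left(- \frac{1}{7}\right)^{4}\right)^{2} = \left(0 + \frac{1}{2401}\right)^{2} = \left(\frac{1}{2401}\right)^{2} = \frac{1}{5764801}$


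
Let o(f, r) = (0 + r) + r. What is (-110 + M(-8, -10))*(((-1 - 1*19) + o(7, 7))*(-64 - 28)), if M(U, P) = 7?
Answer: -56856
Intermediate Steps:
o(f, r) = 2*r (o(f, r) = r + r = 2*r)
(-110 + M(-8, -10))*(((-1 - 1*19) + o(7, 7))*(-64 - 28)) = (-110 + 7)*(((-1 - 1*19) + 2*7)*(-64 - 28)) = -103*((-1 - 19) + 14)*(-92) = -103*(-20 + 14)*(-92) = -(-618)*(-92) = -103*552 = -56856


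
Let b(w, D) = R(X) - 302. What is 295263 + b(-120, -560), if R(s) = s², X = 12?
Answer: 295105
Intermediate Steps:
b(w, D) = -158 (b(w, D) = 12² - 302 = 144 - 302 = -158)
295263 + b(-120, -560) = 295263 - 158 = 295105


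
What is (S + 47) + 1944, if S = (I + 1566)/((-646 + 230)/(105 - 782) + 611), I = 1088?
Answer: 826196191/414063 ≈ 1995.3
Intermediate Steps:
S = 1796758/414063 (S = (1088 + 1566)/((-646 + 230)/(105 - 782) + 611) = 2654/(-416/(-677) + 611) = 2654/(-416*(-1/677) + 611) = 2654/(416/677 + 611) = 2654/(414063/677) = 2654*(677/414063) = 1796758/414063 ≈ 4.3393)
(S + 47) + 1944 = (1796758/414063 + 47) + 1944 = 21257719/414063 + 1944 = 826196191/414063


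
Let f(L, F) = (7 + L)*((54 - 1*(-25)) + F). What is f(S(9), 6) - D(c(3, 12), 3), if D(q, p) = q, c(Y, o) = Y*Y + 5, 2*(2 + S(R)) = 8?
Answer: 751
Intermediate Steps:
S(R) = 2 (S(R) = -2 + (½)*8 = -2 + 4 = 2)
c(Y, o) = 5 + Y² (c(Y, o) = Y² + 5 = 5 + Y²)
f(L, F) = (7 + L)*(79 + F) (f(L, F) = (7 + L)*((54 + 25) + F) = (7 + L)*(79 + F))
f(S(9), 6) - D(c(3, 12), 3) = (553 + 7*6 + 79*2 + 6*2) - (5 + 3²) = (553 + 42 + 158 + 12) - (5 + 9) = 765 - 1*14 = 765 - 14 = 751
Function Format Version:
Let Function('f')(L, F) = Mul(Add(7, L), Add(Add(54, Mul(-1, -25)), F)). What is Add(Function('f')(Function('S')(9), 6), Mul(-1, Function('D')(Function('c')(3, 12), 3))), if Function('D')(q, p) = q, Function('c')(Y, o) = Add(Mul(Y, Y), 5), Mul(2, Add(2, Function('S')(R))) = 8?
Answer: 751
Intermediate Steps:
Function('S')(R) = 2 (Function('S')(R) = Add(-2, Mul(Rational(1, 2), 8)) = Add(-2, 4) = 2)
Function('c')(Y, o) = Add(5, Pow(Y, 2)) (Function('c')(Y, o) = Add(Pow(Y, 2), 5) = Add(5, Pow(Y, 2)))
Function('f')(L, F) = Mul(Add(7, L), Add(79, F)) (Function('f')(L, F) = Mul(Add(7, L), Add(Add(54, 25), F)) = Mul(Add(7, L), Add(79, F)))
Add(Function('f')(Function('S')(9), 6), Mul(-1, Function('D')(Function('c')(3, 12), 3))) = Add(Add(553, Mul(7, 6), Mul(79, 2), Mul(6, 2)), Mul(-1, Add(5, Pow(3, 2)))) = Add(Add(553, 42, 158, 12), Mul(-1, Add(5, 9))) = Add(765, Mul(-1, 14)) = Add(765, -14) = 751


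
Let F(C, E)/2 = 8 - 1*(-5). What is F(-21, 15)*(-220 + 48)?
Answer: -4472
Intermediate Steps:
F(C, E) = 26 (F(C, E) = 2*(8 - 1*(-5)) = 2*(8 + 5) = 2*13 = 26)
F(-21, 15)*(-220 + 48) = 26*(-220 + 48) = 26*(-172) = -4472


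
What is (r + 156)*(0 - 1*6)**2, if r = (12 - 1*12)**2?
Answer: 5616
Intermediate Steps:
r = 0 (r = (12 - 12)**2 = 0**2 = 0)
(r + 156)*(0 - 1*6)**2 = (0 + 156)*(0 - 1*6)**2 = 156*(0 - 6)**2 = 156*(-6)**2 = 156*36 = 5616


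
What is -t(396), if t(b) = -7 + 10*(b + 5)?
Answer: -4003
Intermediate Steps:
t(b) = 43 + 10*b (t(b) = -7 + 10*(5 + b) = -7 + (50 + 10*b) = 43 + 10*b)
-t(396) = -(43 + 10*396) = -(43 + 3960) = -1*4003 = -4003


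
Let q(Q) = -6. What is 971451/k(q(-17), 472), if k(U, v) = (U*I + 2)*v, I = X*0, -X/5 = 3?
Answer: 971451/944 ≈ 1029.1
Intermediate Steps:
X = -15 (X = -5*3 = -15)
I = 0 (I = -15*0 = 0)
k(U, v) = 2*v (k(U, v) = (U*0 + 2)*v = (0 + 2)*v = 2*v)
971451/k(q(-17), 472) = 971451/((2*472)) = 971451/944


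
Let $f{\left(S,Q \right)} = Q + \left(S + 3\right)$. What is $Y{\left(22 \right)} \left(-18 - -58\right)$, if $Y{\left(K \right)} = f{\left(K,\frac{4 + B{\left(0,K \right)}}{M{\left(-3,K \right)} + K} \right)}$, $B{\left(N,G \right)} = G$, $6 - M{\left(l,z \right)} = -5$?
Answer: $\frac{34040}{33} \approx 1031.5$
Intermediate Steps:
$M{\left(l,z \right)} = 11$ ($M{\left(l,z \right)} = 6 - -5 = 6 + 5 = 11$)
$f{\left(S,Q \right)} = 3 + Q + S$ ($f{\left(S,Q \right)} = Q + \left(3 + S\right) = 3 + Q + S$)
$Y{\left(K \right)} = 3 + K + \frac{4 + K}{11 + K}$ ($Y{\left(K \right)} = 3 + \frac{4 + K}{11 + K} + K = 3 + K + \frac{4 + K}{11 + K}$)
$Y{\left(22 \right)} \left(-18 - -58\right) = \frac{37 + 22^{2} + 15 \cdot 22}{11 + 22} \left(-18 - -58\right) = \frac{37 + 484 + 330}{33} \left(-18 + 58\right) = \frac{1}{33} \cdot 851 \cdot 40 = \frac{851}{33} \cdot 40 = \frac{34040}{33}$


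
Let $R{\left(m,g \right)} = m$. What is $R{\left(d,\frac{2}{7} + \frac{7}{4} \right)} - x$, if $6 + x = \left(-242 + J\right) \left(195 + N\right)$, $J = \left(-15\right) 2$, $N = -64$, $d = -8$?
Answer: $35630$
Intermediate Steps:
$J = -30$
$x = -35638$ ($x = -6 + \left(-242 - 30\right) \left(195 - 64\right) = -6 - 35632 = -35638$)
$R{\left(d,\frac{2}{7} + \frac{7}{4} \right)} - x = -8 - -35638 = -8 + 35638 = 35630$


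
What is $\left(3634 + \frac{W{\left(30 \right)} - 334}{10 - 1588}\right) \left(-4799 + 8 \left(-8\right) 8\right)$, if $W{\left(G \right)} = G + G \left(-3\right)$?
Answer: $- \frac{15228883553}{789} \approx -1.9302 \cdot 10^{7}$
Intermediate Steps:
$W{\left(G \right)} = - 2 G$ ($W{\left(G \right)} = G - 3 G = - 2 G$)
$\left(3634 + \frac{W{\left(30 \right)} - 334}{10 - 1588}\right) \left(-4799 + 8 \left(-8\right) 8\right) = \left(3634 + \frac{\left(-2\right) 30 - 334}{10 - 1588}\right) \left(-4799 + 8 \left(-8\right) 8\right) = \left(3634 + \frac{-60 - 334}{-1578}\right) \left(-4799 - 512\right) = \left(3634 - - \frac{197}{789}\right) \left(-4799 - 512\right) = \left(3634 + \frac{197}{789}\right) \left(-5311\right) = \frac{2867423}{789} \left(-5311\right) = - \frac{15228883553}{789}$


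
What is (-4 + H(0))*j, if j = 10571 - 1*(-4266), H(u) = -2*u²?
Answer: -59348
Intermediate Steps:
j = 14837 (j = 10571 + 4266 = 14837)
(-4 + H(0))*j = (-4 - 2*0²)*14837 = (-4 - 2*0)*14837 = (-4 + 0)*14837 = -4*14837 = -59348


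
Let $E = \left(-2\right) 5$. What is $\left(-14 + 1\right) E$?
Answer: $130$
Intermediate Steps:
$E = -10$
$\left(-14 + 1\right) E = \left(-14 + 1\right) \left(-10\right) = \left(-13\right) \left(-10\right) = 130$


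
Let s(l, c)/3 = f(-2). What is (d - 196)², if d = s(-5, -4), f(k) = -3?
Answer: 42025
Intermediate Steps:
s(l, c) = -9 (s(l, c) = 3*(-3) = -9)
d = -9
(d - 196)² = (-9 - 196)² = (-205)² = 42025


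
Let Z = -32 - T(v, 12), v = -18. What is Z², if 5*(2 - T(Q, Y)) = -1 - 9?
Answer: 1296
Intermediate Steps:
T(Q, Y) = 4 (T(Q, Y) = 2 - (-1 - 9)/5 = 2 - ⅕*(-10) = 2 + 2 = 4)
Z = -36 (Z = -32 - 1*4 = -32 - 4 = -36)
Z² = (-36)² = 1296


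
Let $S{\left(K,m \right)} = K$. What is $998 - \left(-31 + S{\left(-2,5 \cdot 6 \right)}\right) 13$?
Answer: $1427$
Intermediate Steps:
$998 - \left(-31 + S{\left(-2,5 \cdot 6 \right)}\right) 13 = 998 - \left(-31 - 2\right) 13 = 998 - \left(-33\right) 13 = 998 - -429 = 998 + 429 = 1427$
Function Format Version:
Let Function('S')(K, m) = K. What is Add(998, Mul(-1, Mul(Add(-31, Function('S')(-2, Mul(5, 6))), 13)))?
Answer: 1427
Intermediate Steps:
Add(998, Mul(-1, Mul(Add(-31, Function('S')(-2, Mul(5, 6))), 13))) = Add(998, Mul(-1, Mul(Add(-31, -2), 13))) = Add(998, Mul(-1, Mul(-33, 13))) = Add(998, Mul(-1, -429)) = Add(998, 429) = 1427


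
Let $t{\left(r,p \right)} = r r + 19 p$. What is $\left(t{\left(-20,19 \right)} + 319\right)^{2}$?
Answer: $1166400$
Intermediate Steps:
$t{\left(r,p \right)} = r^{2} + 19 p$
$\left(t{\left(-20,19 \right)} + 319\right)^{2} = \left(\left(\left(-20\right)^{2} + 19 \cdot 19\right) + 319\right)^{2} = \left(\left(400 + 361\right) + 319\right)^{2} = \left(761 + 319\right)^{2} = 1080^{2} = 1166400$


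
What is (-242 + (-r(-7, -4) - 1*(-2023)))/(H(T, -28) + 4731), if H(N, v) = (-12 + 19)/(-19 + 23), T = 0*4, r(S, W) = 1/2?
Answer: 7122/18931 ≈ 0.37621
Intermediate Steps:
r(S, W) = ½
T = 0
H(N, v) = 7/4
(-242 + (-r(-7, -4) - 1*(-2023)))/(H(T, -28) + 4731) = (-242 + (-1*½ - 1*(-2023)))/(7/4 + 4731) = (-242 + (-½ + 2023))/(18931/4) = (-242 + 4045/2)*(4/18931) = (3561/2)*(4/18931) = 7122/18931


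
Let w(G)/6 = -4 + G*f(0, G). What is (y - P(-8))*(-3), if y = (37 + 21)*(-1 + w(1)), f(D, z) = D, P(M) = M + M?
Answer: 4302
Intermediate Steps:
P(M) = 2*M
w(G) = -24 (w(G) = 6*(-4 + G*0) = 6*(-4 + 0) = 6*(-4) = -24)
y = -1450 (y = (37 + 21)*(-1 - 24) = 58*(-25) = -1450)
(y - P(-8))*(-3) = (-1450 - 2*(-8))*(-3) = (-1450 - 1*(-16))*(-3) = (-1450 + 16)*(-3) = -1434*(-3) = 4302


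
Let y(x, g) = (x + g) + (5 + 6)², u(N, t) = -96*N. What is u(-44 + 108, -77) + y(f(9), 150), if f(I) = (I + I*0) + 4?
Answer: -5860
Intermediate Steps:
f(I) = 4 + I (f(I) = (I + 0) + 4 = I + 4 = 4 + I)
y(x, g) = 121 + g + x (y(x, g) = (g + x) + 11² = (g + x) + 121 = 121 + g + x)
u(-44 + 108, -77) + y(f(9), 150) = -96*(-44 + 108) + (121 + 150 + (4 + 9)) = -96*64 + (121 + 150 + 13) = -6144 + 284 = -5860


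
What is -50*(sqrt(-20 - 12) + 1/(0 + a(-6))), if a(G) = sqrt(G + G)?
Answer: 25*I*(sqrt(3) - 24*sqrt(2))/3 ≈ -268.41*I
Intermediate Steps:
a(G) = sqrt(2)*sqrt(G) (a(G) = sqrt(2*G) = sqrt(2)*sqrt(G))
-50*(sqrt(-20 - 12) + 1/(0 + a(-6))) = -50*(sqrt(-20 - 12) + 1/(0 + sqrt(2)*sqrt(-6))) = -50*(sqrt(-32) + 1/(0 + sqrt(2)*(I*sqrt(6)))) = -50*(4*I*sqrt(2) + 1/(0 + 2*I*sqrt(3))) = -50*(4*I*sqrt(2) + 1/(2*I*sqrt(3))) = -50*(4*I*sqrt(2) - I*sqrt(3)/6) = -200*I*sqrt(2) + 25*I*sqrt(3)/3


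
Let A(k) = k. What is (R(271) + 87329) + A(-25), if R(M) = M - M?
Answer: 87304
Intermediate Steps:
R(M) = 0
(R(271) + 87329) + A(-25) = (0 + 87329) - 25 = 87329 - 25 = 87304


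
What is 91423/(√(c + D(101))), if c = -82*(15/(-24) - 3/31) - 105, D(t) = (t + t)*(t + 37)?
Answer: 182846*√106979233/3450943 ≈ 548.02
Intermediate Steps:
D(t) = 2*t*(37 + t) (D(t) = (2*t)*(37 + t) = 2*t*(37 + t))
c = -5681/124 (c = -82*(15*(-1/24) - 3*1/31) - 105 = -82*(-5/8 - 3/31) - 105 = -82*(-179/248) - 105 = 7339/124 - 105 = -5681/124 ≈ -45.815)
91423/(√(c + D(101))) = 91423/(√(-5681/124 + 2*101*(37 + 101))) = 91423/(√(-5681/124 + 2*101*138)) = 91423/(√(-5681/124 + 27876)) = 91423/(√(3450943/124)) = 91423/((√106979233/62)) = 91423*(2*√106979233/3450943) = 182846*√106979233/3450943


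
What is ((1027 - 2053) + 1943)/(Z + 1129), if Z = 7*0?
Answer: 917/1129 ≈ 0.81222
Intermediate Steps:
Z = 0
((1027 - 2053) + 1943)/(Z + 1129) = ((1027 - 2053) + 1943)/(0 + 1129) = (-1026 + 1943)/1129 = 917*(1/1129) = 917/1129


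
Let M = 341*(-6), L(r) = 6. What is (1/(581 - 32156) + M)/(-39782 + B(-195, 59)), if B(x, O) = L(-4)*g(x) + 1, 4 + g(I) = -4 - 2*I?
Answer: 64602451/1183715175 ≈ 0.054576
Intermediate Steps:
g(I) = -8 - 2*I (g(I) = -4 + (-4 - 2*I) = -8 - 2*I)
M = -2046
B(x, O) = -47 - 12*x (B(x, O) = 6*(-8 - 2*x) + 1 = (-48 - 12*x) + 1 = -47 - 12*x)
(1/(581 - 32156) + M)/(-39782 + B(-195, 59)) = (1/(581 - 32156) - 2046)/(-39782 + (-47 - 12*(-195))) = (1/(-31575) - 2046)/(-39782 + (-47 + 2340)) = (-1/31575 - 2046)/(-39782 + 2293) = -64602451/31575/(-37489) = -64602451/31575*(-1/37489) = 64602451/1183715175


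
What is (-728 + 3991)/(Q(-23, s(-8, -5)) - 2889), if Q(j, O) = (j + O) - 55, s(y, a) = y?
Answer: -3263/2975 ≈ -1.0968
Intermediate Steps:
Q(j, O) = -55 + O + j (Q(j, O) = (O + j) - 55 = -55 + O + j)
(-728 + 3991)/(Q(-23, s(-8, -5)) - 2889) = (-728 + 3991)/((-55 - 8 - 23) - 2889) = 3263/(-86 - 2889) = 3263/(-2975) = 3263*(-1/2975) = -3263/2975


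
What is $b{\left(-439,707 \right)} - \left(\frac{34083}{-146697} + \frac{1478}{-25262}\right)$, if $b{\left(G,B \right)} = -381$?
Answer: $- \frac{235142448337}{617643269} \approx -380.71$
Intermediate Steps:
$b{\left(-439,707 \right)} - \left(\frac{34083}{-146697} + \frac{1478}{-25262}\right) = -381 - \left(\frac{34083}{-146697} + \frac{1478}{-25262}\right) = -381 - \left(34083 \left(- \frac{1}{146697}\right) + 1478 \left(- \frac{1}{25262}\right)\right) = -381 - \left(- \frac{11361}{48899} - \frac{739}{12631}\right) = -381 - - \frac{179637152}{617643269} = -381 + \frac{179637152}{617643269} = - \frac{235142448337}{617643269}$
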